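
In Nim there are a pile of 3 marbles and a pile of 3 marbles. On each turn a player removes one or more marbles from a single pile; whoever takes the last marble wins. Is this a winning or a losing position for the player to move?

Losing position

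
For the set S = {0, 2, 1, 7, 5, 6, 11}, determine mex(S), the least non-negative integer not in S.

The values 0, 1, 2 are all present; 3 is the first non-negative integer missing from the set.

3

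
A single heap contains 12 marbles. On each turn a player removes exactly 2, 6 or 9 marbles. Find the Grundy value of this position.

Compute g(0), g(1), … for moves {2, 6, 9}:
g(0) = mex{} = 0
g(1) = mex{} = 0
g(2) = mex{0} = 1
g(3) = mex{0} = 1
g(4) = mex{1} = 0
g(5) = mex{1} = 0
g(6) = mex{0} = 1
g(7) = mex{0} = 1
g(8) = mex{1} = 0
g(9) = mex{0,1} = 2
g(10) = mex{0} = 1
g(11) = mex{0,1,2} = 3
g(12) = mex{1} = 0
So g(12) = 0.

0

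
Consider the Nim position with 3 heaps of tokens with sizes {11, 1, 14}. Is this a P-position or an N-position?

Nim-sum: 11 ^ 1 ^ 14 = 4.
The nim-sum is 4 ≠ 0, so this is an N-position: the player to move can win.

N-position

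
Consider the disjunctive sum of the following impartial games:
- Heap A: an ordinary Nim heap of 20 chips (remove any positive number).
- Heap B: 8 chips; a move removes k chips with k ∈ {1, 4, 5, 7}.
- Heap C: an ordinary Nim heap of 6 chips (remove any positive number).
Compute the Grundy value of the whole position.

18

Heap A is a plain Nim heap of size 20, so its Grundy value is 20.
For heap B, compute g(0), g(1), … with moves {1, 4, 5, 7}:
g(0) = mex{} = 0
g(1) = mex{0} = 1
g(2) = mex{1} = 0
g(3) = mex{0} = 1
g(4) = mex{0,1} = 2
g(5) = mex{0,1,2} = 3
g(6) = mex{0,1,3} = 2
g(7) = mex{0,1,2} = 3
g(8) = mex{1,2,3} = 0
So g(8) = 0.
Heap C is a plain Nim heap of size 6, so its Grundy value is 6.
The value of a disjunctive sum is the nim-sum of the parts.
Combined value = 20 ⊕ 0 ⊕ 6 = 18.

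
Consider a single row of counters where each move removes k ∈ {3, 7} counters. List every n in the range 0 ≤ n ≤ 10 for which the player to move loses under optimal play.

Grundy values for subtraction set {3, 7}:
g(0) = mex{} = 0
g(1) = mex{} = 0
g(2) = mex{} = 0
g(3) = mex{0} = 1
g(4) = mex{0} = 1
g(5) = mex{0} = 1
g(6) = mex{1} = 0
g(7) = mex{0,1} = 2
g(8) = mex{0,1} = 2
g(9) = mex{0} = 1
g(10) = mex{1,2} = 0
The P-positions (g = 0) in 0..10 are 0, 1, 2, 6, 10.

0, 1, 2, 6, 10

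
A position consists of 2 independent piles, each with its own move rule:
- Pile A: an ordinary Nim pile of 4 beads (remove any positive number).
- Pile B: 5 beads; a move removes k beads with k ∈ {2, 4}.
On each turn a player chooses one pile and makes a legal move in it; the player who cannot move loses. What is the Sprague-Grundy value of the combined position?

Pile A is a plain Nim pile of size 4, so its Grundy value is 4.
Build the Grundy sequence for pile B with g(k) = mex{g(k−s) : s ∈ {2, 4}, s ≤ k}:
k:     0  1  2  3  4  5
g(k):  0  0  1  1  2  2
So g(5) = 2.
The value of a disjunctive sum is the nim-sum of the parts.
Combined value = 4 XOR 2 = 6.

6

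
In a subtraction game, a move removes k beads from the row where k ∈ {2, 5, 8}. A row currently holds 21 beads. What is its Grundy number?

0

Compute g(0), g(1), … for moves {2, 5, 8}:
k:     0  1  2  3  4  5  6  7  8  9 10 11 12 13 14 15 16 17 18 19 20 21
g(k):  0  0  1  1  0  2  1  0  2  1  0  0  1  1  0  2  1  0  2  1  0  0
So g(21) = 0.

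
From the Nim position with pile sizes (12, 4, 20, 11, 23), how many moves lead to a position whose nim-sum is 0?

0

In binary:
  01100  (12)
  00100  (4)
  10100  (20)
  01011  (11)
  10111  (23)
  -----
  00000  (0)
The nim-sum is already 0, so every move leaves a nonzero nim-sum — there are no winning moves.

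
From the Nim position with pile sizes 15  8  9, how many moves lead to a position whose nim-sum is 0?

3

Nim-sum: 15 XOR 8 XOR 9 = 14.
The overall nim-sum is X = 14. A pile of size p has a winning move iff p XOR X < p (reduce it to p XOR X).
  15: 15 XOR 14 = 1 < 15 — winning move (to 1).
  8: 8 XOR 14 = 6 < 8 — winning move (to 6).
  9: 9 XOR 14 = 7 < 9 — winning move (to 7).
That gives 3 winning moves.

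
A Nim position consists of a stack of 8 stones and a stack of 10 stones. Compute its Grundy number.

2

Nim-sum: 8 ^ 10 = 2.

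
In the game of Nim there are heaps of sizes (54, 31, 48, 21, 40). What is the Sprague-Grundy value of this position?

Compute the nim-sum pairwise:
54 XOR 31 = 41
41 XOR 48 = 25
25 XOR 21 = 12
12 XOR 40 = 36

36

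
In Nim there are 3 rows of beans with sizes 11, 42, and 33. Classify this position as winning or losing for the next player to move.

Losing position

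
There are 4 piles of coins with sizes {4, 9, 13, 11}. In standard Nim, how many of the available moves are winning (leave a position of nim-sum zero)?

3

In binary:
  0100  (4)
  1001  (9)
  1101  (13)
  1011  (11)
  ----
  1011  (11)
The overall nim-sum is X = 11. A pile of size p has a winning move iff p XOR X < p (reduce it to p XOR X).
  4: 4 XOR 11 = 15 ≥ 4 — no move.
  9: 9 XOR 11 = 2 < 9 — winning move (to 2).
  13: 13 XOR 11 = 6 < 13 — winning move (to 6).
  11: 11 XOR 11 = 0 < 11 — winning move (to 0).
That gives 3 winning moves.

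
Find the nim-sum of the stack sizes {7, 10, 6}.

Compute the nim-sum pairwise:
7 XOR 10 = 13
13 XOR 6 = 11

11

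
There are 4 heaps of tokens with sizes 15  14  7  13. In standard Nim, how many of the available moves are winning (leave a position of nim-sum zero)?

Nim-sum: 15 XOR 14 XOR 7 XOR 13 = 11.
The overall nim-sum is X = 11. A heap of size p has a winning move iff p XOR X < p (reduce it to p XOR X).
  15: 15 XOR 11 = 4 < 15 — winning move (to 4).
  14: 14 XOR 11 = 5 < 14 — winning move (to 5).
  7: 7 XOR 11 = 12 ≥ 7 — no move.
  13: 13 XOR 11 = 6 < 13 — winning move (to 6).
That gives 3 winning moves.

3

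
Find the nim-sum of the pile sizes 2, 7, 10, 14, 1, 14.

14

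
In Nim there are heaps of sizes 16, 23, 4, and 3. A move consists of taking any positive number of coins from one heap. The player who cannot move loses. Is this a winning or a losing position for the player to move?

Losing position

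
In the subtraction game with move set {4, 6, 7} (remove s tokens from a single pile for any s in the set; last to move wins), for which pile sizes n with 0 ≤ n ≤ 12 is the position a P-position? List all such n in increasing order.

Grundy values for subtraction set {4, 6, 7}:
g(0) = mex{} = 0
g(1) = mex{} = 0
g(2) = mex{} = 0
g(3) = mex{} = 0
g(4) = mex{0} = 1
g(5) = mex{0} = 1
g(6) = mex{0} = 1
g(7) = mex{0} = 1
g(8) = mex{0,1} = 2
g(9) = mex{0,1} = 2
g(10) = mex{0,1} = 2
g(11) = mex{1} = 0
g(12) = mex{1,2} = 0
The P-positions (g = 0) in 0..12 are 0, 1, 2, 3, 11, 12.

0, 1, 2, 3, 11, 12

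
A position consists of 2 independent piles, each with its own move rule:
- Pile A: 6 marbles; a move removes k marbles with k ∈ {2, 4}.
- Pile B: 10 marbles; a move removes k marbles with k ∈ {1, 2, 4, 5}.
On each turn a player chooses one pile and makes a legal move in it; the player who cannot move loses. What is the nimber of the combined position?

1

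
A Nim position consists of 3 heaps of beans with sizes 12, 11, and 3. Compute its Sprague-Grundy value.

4

Nim-sum: 12 ^ 11 ^ 3 = 4.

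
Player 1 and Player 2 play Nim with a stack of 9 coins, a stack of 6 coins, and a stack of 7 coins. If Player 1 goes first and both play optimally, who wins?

Bitwise XOR of the heap sizes:
  1001  (9)
  0110  (6)
  0111  (7)
  ----
  1000  (8)
The nim-sum is 8 ≠ 0, so this is an N-position: the player to move can win; Player 1 has a winning move.

Player 1 wins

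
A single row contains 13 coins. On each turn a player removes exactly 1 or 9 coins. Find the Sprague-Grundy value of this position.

Compute g(0), g(1), … for moves {1, 9}:
g(0) = mex{} = 0
g(1) = mex{0} = 1
g(2) = mex{1} = 0
g(3) = mex{0} = 1
g(4) = mex{1} = 0
g(5) = mex{0} = 1
g(6) = mex{1} = 0
g(7) = mex{0} = 1
g(8) = mex{1} = 0
g(9) = mex{0} = 1
g(10) = mex{1} = 0
g(11) = mex{0} = 1
g(12) = mex{1} = 0
g(13) = mex{0} = 1
So g(13) = 1.

1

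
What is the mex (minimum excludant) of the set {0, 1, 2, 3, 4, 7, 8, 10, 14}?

5

The values 0, 1, 2, 3, 4 are all present; 5 is the first non-negative integer missing from the set.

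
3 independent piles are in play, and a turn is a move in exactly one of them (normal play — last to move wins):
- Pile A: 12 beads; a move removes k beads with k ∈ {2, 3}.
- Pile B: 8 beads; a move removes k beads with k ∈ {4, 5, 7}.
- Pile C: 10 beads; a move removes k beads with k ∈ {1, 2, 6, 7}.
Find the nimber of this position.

1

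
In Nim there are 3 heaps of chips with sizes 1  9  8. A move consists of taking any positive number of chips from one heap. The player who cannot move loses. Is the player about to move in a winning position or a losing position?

Losing position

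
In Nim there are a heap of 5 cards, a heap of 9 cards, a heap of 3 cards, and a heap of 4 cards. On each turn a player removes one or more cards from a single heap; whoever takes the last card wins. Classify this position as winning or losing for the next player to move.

Winning position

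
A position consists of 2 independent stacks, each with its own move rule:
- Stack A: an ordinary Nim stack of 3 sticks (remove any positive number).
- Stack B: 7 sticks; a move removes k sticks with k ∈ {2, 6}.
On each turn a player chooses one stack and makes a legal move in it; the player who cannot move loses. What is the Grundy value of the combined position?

2

Stack A is a plain Nim stack of size 3, so its Grundy value is 3.
Grundy values for stack B (subtraction set {2, 6}):
k:     0  1  2  3  4  5  6  7
g(k):  0  0  1  1  0  0  1  1
So g(7) = 1.
The value of a disjunctive sum is the nim-sum of the parts.
Combined value = 3 ⊕ 1 = 2.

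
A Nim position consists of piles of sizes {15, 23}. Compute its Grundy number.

24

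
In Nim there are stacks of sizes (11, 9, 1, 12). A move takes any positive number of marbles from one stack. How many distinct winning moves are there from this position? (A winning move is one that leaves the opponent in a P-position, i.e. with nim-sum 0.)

3

Nim-sum: 11 XOR 9 XOR 1 XOR 12 = 15.
The overall nim-sum is X = 15. A stack of size p has a winning move iff p XOR X < p (reduce it to p XOR X).
  11: 11 XOR 15 = 4 < 11 — winning move (to 4).
  9: 9 XOR 15 = 6 < 9 — winning move (to 6).
  1: 1 XOR 15 = 14 ≥ 1 — no move.
  12: 12 XOR 15 = 3 < 12 — winning move (to 3).
That gives 3 winning moves.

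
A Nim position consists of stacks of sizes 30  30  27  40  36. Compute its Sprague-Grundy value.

23

Nim-sum: 30 XOR 30 XOR 27 XOR 40 XOR 36 = 23.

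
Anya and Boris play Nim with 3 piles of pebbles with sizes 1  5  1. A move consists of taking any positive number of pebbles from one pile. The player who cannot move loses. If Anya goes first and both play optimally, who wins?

Anya wins

Nim-sum: 1 ^ 5 ^ 1 = 5.
The nim-sum is 5 ≠ 0, so this is an N-position: the player to move can win; Anya has a winning move.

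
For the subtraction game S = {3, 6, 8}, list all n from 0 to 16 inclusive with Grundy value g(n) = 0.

Grundy values for subtraction set {3, 6, 8}:
k:     0  1  2  3  4  5  6  7  8  9 10 11 12 13 14 15 16
g(k):  0  0  0  1  1  1  2  2  2  3  3  0  0  0  1  1  1
The P-positions (g = 0) in 0..16 are 0, 1, 2, 11, 12, 13.

0, 1, 2, 11, 12, 13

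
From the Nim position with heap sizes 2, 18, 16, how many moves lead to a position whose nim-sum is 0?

Bitwise XOR of the heap sizes:
  00010  (2)
  10010  (18)
  10000  (16)
  -----
  00000  (0)
The nim-sum is already 0, so every move leaves a nonzero nim-sum — there are no winning moves.

0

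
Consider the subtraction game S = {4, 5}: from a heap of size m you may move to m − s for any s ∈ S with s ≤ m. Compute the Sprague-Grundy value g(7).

Grundy values for subtraction set {4, 5}:
k:     0  1  2  3  4  5  6  7
g(k):  0  0  0  0  1  1  1  1
So g(7) = 1.

1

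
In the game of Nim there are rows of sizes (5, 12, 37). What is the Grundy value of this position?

Compute the nim-sum pairwise:
5 XOR 12 = 9
9 XOR 37 = 44

44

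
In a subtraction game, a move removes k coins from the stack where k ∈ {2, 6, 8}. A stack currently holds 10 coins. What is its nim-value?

3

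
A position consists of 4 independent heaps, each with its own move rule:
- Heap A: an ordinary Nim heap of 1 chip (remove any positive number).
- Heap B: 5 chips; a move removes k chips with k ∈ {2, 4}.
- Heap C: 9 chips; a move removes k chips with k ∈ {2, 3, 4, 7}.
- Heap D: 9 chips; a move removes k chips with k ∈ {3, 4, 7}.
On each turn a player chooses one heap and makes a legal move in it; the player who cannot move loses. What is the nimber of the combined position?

4

Heap A is a plain Nim heap of size 1, so its Grundy value is 1.
Grundy values for heap B (subtraction set {2, 4}):
g(0) = mex{} = 0
g(1) = mex{} = 0
g(2) = mex{0} = 1
g(3) = mex{0} = 1
g(4) = mex{0,1} = 2
g(5) = mex{0,1} = 2
So g(5) = 2.
Grundy values for heap C (subtraction set {2, 3, 4, 7}):
g(0) = mex{} = 0
g(1) = mex{} = 0
g(2) = mex{0} = 1
g(3) = mex{0} = 1
g(4) = mex{0,1} = 2
g(5) = mex{0,1} = 2
g(6) = mex{1,2} = 0
g(7) = mex{0,1,2} = 3
g(8) = mex{0,2} = 1
g(9) = mex{0,1,2,3} = 4
So g(9) = 4.
For heap D, compute g(0), g(1), … with moves {3, 4, 7}:
k:     0  1  2  3  4  5  6  7  8  9
g(k):  0  0  0  1  1  1  2  2  2  3
So g(9) = 3.
The value of a disjunctive sum is the nim-sum of the parts.
Combined value = 1 ⊕ 2 ⊕ 4 ⊕ 3 = 4.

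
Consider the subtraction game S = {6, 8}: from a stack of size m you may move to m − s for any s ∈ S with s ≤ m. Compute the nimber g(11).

Grundy values for subtraction set {6, 8}:
k:     0  1  2  3  4  5  6  7  8  9 10 11
g(k):  0  0  0  0  0  0  1  1  1  1  1  1
So g(11) = 1.

1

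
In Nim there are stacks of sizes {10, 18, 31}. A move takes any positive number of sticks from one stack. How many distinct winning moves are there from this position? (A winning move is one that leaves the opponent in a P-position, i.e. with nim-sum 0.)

1

In binary:
  01010  (10)
  10010  (18)
  11111  (31)
  -----
  00111  (7)
The overall nim-sum is X = 7. A stack of size p has a winning move iff p XOR X < p (reduce it to p XOR X).
  10: 10 XOR 7 = 13 ≥ 10 — no move.
  18: 18 XOR 7 = 21 ≥ 18 — no move.
  31: 31 XOR 7 = 24 < 31 — winning move (to 24).
That gives 1 winning move.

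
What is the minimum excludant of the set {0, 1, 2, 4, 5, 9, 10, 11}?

3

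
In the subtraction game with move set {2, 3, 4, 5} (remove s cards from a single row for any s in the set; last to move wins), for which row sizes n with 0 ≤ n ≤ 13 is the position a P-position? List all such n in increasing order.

0, 1, 7, 8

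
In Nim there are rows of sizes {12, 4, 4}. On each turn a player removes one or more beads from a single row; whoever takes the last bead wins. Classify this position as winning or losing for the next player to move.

Nim-sum: 12 ^ 4 ^ 4 = 12.
The nim-sum is 12 ≠ 0, so this is an N-position: the player to move can win.

Winning position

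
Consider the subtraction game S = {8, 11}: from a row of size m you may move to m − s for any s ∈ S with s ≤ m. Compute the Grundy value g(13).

1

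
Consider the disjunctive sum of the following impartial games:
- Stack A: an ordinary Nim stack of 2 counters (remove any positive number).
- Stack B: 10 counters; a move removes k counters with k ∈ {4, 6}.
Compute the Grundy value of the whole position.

2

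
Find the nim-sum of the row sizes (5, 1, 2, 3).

Compute the nim-sum pairwise:
5 ^ 1 = 4
4 ^ 2 = 6
6 ^ 3 = 5

5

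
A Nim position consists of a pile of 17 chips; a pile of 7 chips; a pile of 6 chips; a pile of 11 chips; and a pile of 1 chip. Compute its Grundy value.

26

Nim-sum: 17 XOR 7 XOR 6 XOR 11 XOR 1 = 26.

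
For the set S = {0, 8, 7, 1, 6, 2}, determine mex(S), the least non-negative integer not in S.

3

The values 0, 1, 2 are all present; 3 is the first non-negative integer missing from the set.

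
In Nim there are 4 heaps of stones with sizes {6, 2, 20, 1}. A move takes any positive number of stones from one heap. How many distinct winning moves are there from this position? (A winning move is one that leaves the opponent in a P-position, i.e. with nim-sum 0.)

Compute the nim-sum pairwise:
6 ⊕ 2 = 4
4 ⊕ 20 = 16
16 ⊕ 1 = 17
The overall nim-sum is X = 17. A heap of size p has a winning move iff p XOR X < p (reduce it to p XOR X).
  6: 6 XOR 17 = 23 ≥ 6 — no move.
  2: 2 XOR 17 = 19 ≥ 2 — no move.
  20: 20 XOR 17 = 5 < 20 — winning move (to 5).
  1: 1 XOR 17 = 16 ≥ 1 — no move.
That gives 1 winning move.

1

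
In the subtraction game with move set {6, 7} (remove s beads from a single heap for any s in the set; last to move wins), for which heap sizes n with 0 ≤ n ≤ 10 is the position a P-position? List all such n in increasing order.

0, 1, 2, 3, 4, 5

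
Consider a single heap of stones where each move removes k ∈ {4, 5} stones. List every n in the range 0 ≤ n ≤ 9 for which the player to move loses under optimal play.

0, 1, 2, 3, 9

Grundy values for subtraction set {4, 5}:
k:     0  1  2  3  4  5  6  7  8  9
g(k):  0  0  0  0  1  1  1  1  2  0
The P-positions (g = 0) in 0..9 are 0, 1, 2, 3, 9.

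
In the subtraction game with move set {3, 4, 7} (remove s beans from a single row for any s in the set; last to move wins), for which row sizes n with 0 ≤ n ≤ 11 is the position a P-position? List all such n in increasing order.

0, 1, 2, 10, 11

Compute g(0), g(1), … for moves {3, 4, 7}:
g(0) = mex{} = 0
g(1) = mex{} = 0
g(2) = mex{} = 0
g(3) = mex{0} = 1
g(4) = mex{0} = 1
g(5) = mex{0} = 1
g(6) = mex{0,1} = 2
g(7) = mex{0,1} = 2
g(8) = mex{0,1} = 2
g(9) = mex{0,1,2} = 3
g(10) = mex{1,2} = 0
g(11) = mex{1,2} = 0
The P-positions (g = 0) in 0..11 are 0, 1, 2, 10, 11.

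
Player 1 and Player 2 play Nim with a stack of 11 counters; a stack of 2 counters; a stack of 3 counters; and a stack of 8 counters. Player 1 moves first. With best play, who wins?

Player 1 wins

Nim-sum: 11 ⊕ 2 ⊕ 3 ⊕ 8 = 2.
The nim-sum is 2 ≠ 0, so this is an N-position: the player to move can win; Player 1 has a winning move.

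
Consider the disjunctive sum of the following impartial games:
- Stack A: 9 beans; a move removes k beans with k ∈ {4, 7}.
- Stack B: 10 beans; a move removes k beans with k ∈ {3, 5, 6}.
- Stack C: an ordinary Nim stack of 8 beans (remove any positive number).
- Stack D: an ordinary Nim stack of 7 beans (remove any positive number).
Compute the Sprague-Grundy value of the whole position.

13

Grundy values for stack A (subtraction set {4, 7}):
g(0) = mex{} = 0
g(1) = mex{} = 0
g(2) = mex{} = 0
g(3) = mex{} = 0
g(4) = mex{0} = 1
g(5) = mex{0} = 1
g(6) = mex{0} = 1
g(7) = mex{0} = 1
g(8) = mex{0,1} = 2
g(9) = mex{0,1} = 2
So g(9) = 2.
Grundy values for stack B (subtraction set {3, 5, 6}):
k:     0  1  2  3  4  5  6  7  8  9 10
g(k):  0  0  0  1  1  1  2  2  2  0  0
So g(10) = 0.
Stack C is a plain Nim stack of size 8, so its Grundy value is 8.
Stack D is a plain Nim stack of size 7, so its Grundy value is 7.
By the Sprague-Grundy theorem, the Grundy value of a sum of independent games is the XOR of the component values.
Combined value = 2 ⊕ 0 ⊕ 8 ⊕ 7 = 13.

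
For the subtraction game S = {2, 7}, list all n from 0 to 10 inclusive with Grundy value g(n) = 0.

0, 1, 4, 5, 9, 10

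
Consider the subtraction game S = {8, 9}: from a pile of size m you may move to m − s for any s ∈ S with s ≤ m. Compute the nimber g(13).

1

Compute g(0), g(1), … for moves {8, 9}:
g(0) = mex{} = 0
g(1) = mex{} = 0
g(2) = mex{} = 0
g(3) = mex{} = 0
g(4) = mex{} = 0
g(5) = mex{} = 0
g(6) = mex{} = 0
g(7) = mex{} = 0
g(8) = mex{0} = 1
g(9) = mex{0} = 1
g(10) = mex{0} = 1
g(11) = mex{0} = 1
g(12) = mex{0} = 1
g(13) = mex{0} = 1
So g(13) = 1.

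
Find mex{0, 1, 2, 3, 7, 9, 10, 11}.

The values 0, 1, 2, 3 are all present; 4 is the first non-negative integer missing from the set.

4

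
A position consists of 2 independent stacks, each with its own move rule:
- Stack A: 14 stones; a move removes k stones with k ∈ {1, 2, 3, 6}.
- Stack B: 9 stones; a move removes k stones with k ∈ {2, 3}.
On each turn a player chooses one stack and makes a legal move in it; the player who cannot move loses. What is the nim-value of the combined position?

Build the Grundy sequence for stack A with g(k) = mex{g(k−s) : s ∈ {1, 2, 3, 6}, s ≤ k}:
k:     0  1  2  3  4  5  6  7  8  9 10 11 12 13 14
g(k):  0  1  2  3  0  1  2  3  0  1  2  3  0  1  2
So g(14) = 2.
For stack B, compute g(0), g(1), … with moves {2, 3}:
k:     0  1  2  3  4  5  6  7  8  9
g(k):  0  0  1  1  2  0  0  1  1  2
So g(9) = 2.
The value of a disjunctive sum is the nim-sum of the parts.
Combined value = 2 XOR 2 = 0.

0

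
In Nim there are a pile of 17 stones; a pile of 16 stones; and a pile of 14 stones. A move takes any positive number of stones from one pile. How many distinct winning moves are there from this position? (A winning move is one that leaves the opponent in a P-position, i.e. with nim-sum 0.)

1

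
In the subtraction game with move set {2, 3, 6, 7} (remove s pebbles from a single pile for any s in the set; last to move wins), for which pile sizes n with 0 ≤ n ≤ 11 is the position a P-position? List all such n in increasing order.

0, 1, 5, 9, 10

Compute g(0), g(1), … for moves {2, 3, 6, 7}:
k:     0  1  2  3  4  5  6  7  8  9 10 11
g(k):  0  0  1  1  2  0  3  1  2  0  0  1
The P-positions (g = 0) in 0..11 are 0, 1, 5, 9, 10.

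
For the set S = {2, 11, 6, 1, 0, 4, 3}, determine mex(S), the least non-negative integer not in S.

5

The values 0, 1, 2, 3, 4 are all present; 5 is the first non-negative integer missing from the set.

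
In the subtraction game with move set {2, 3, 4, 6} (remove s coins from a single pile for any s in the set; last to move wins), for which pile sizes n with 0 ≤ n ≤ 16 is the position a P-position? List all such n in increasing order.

0, 1, 8, 9, 16

Compute g(0), g(1), … for moves {2, 3, 4, 6}:
k:     0  1  2  3  4  5  6  7  8  9 10 11 12 13 14 15 16
g(k):  0  0  1  1  2  2  3  3  0  0  1  1  2  2  3  3  0
The P-positions (g = 0) in 0..16 are 0, 1, 8, 9, 16.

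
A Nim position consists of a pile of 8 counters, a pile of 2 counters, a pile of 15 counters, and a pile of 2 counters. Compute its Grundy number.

Nim-sum: 8 XOR 2 XOR 15 XOR 2 = 7.

7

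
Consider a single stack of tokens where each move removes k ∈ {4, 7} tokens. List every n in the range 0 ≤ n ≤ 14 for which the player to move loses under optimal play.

Build the Grundy sequence with g(k) = mex{g(k−s) : s ∈ {4, 7}, s ≤ k}:
k:     0  1  2  3  4  5  6  7  8  9 10 11 12 13 14
g(k):  0  0  0  0  1  1  1  1  2  2  2  0  0  0  0
The P-positions (g = 0) in 0..14 are 0, 1, 2, 3, 11, 12, 13, 14.

0, 1, 2, 3, 11, 12, 13, 14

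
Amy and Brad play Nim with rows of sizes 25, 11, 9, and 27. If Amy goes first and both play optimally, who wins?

Brad wins

Nim-sum: 25 ^ 11 ^ 9 ^ 27 = 0.
The nim-sum is 0, so this is a P-position: the player to move is in a losing position under optimal play; Amy is about to move from it and so loses — Brad wins.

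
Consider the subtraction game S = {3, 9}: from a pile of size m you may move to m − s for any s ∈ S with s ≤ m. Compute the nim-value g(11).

1

Compute g(0), g(1), … for moves {3, 9}:
k:     0  1  2  3  4  5  6  7  8  9 10 11
g(k):  0  0  0  1  1  1  0  0  0  1  1  1
So g(11) = 1.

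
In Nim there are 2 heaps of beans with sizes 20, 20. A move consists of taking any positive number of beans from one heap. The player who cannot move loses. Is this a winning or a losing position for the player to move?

In binary:
  10100  (20)
  10100  (20)
  -----
  00000  (0)
The nim-sum is 0, so this is a P-position: the player to move is in a losing position under optimal play.

Losing position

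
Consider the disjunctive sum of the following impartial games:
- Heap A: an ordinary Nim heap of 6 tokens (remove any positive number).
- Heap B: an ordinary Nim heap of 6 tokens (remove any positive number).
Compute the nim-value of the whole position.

Heap A is a plain Nim heap of size 6, so its Grundy value is 6.
Heap B is a plain Nim heap of size 6, so its Grundy value is 6.
By the Sprague-Grundy theorem, the Grundy value of a sum of independent games is the XOR of the component values.
Combined value = 6 XOR 6 = 0.

0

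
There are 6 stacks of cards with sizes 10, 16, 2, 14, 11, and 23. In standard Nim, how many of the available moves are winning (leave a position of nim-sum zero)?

3

In binary:
  01010  (10)
  10000  (16)
  00010  (2)
  01110  (14)
  01011  (11)
  10111  (23)
  -----
  01010  (10)
The overall nim-sum is X = 10. A stack of size p has a winning move iff p XOR X < p (reduce it to p XOR X).
  10: 10 XOR 10 = 0 < 10 — winning move (to 0).
  16: 16 XOR 10 = 26 ≥ 16 — no move.
  2: 2 XOR 10 = 8 ≥ 2 — no move.
  14: 14 XOR 10 = 4 < 14 — winning move (to 4).
  11: 11 XOR 10 = 1 < 11 — winning move (to 1).
  23: 23 XOR 10 = 29 ≥ 23 — no move.
That gives 3 winning moves.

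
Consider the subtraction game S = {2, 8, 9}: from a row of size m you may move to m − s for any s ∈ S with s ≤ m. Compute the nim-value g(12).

2

Grundy values for subtraction set {2, 8, 9}:
k:     0  1  2  3  4  5  6  7  8  9 10 11 12
g(k):  0  0  1  1  0  0  1  1  2  2  3  0  2
So g(12) = 2.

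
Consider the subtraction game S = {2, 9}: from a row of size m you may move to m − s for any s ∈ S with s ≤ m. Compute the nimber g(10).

Build the Grundy sequence with g(k) = mex{g(k−s) : s ∈ {2, 9}, s ≤ k}:
k:     0  1  2  3  4  5  6  7  8  9 10
g(k):  0  0  1  1  0  0  1  1  0  2  1
So g(10) = 1.

1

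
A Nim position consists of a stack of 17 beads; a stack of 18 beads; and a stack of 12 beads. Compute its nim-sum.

15

Write each in binary and XOR column by column:
  10001  (17)
  10010  (18)
  01100  (12)
  -----
  01111  (15)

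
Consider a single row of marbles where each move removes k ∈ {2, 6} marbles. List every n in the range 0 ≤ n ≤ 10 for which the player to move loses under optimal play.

0, 1, 4, 5, 8, 9

Compute g(0), g(1), … for moves {2, 6}:
g(0) = mex{} = 0
g(1) = mex{} = 0
g(2) = mex{0} = 1
g(3) = mex{0} = 1
g(4) = mex{1} = 0
g(5) = mex{1} = 0
g(6) = mex{0} = 1
g(7) = mex{0} = 1
g(8) = mex{1} = 0
g(9) = mex{1} = 0
g(10) = mex{0} = 1
The P-positions (g = 0) in 0..10 are 0, 1, 4, 5, 8, 9.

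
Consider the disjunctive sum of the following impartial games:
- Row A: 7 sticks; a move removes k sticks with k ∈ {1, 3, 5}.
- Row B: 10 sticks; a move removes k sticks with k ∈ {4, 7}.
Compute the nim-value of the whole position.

3

For row A, compute g(0), g(1), … with moves {1, 3, 5}:
g(0) = mex{} = 0
g(1) = mex{0} = 1
g(2) = mex{1} = 0
g(3) = mex{0} = 1
g(4) = mex{1} = 0
g(5) = mex{0} = 1
g(6) = mex{1} = 0
g(7) = mex{0} = 1
So g(7) = 1.
Grundy values for row B (subtraction set {4, 7}):
g(0) = mex{} = 0
g(1) = mex{} = 0
g(2) = mex{} = 0
g(3) = mex{} = 0
g(4) = mex{0} = 1
g(5) = mex{0} = 1
g(6) = mex{0} = 1
g(7) = mex{0} = 1
g(8) = mex{0,1} = 2
g(9) = mex{0,1} = 2
g(10) = mex{0,1} = 2
So g(10) = 2.
By the Sprague-Grundy theorem, the Grundy value of a sum of independent games is the XOR of the component values.
Combined value = 1 ⊕ 2 = 3.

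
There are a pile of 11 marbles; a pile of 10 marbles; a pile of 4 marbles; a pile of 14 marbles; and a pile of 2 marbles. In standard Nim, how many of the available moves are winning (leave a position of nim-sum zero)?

Compute the nim-sum pairwise:
11 ^ 10 = 1
1 ^ 4 = 5
5 ^ 14 = 11
11 ^ 2 = 9
The overall nim-sum is X = 9. A pile of size p has a winning move iff p XOR X < p (reduce it to p XOR X).
  11: 11 XOR 9 = 2 < 11 — winning move (to 2).
  10: 10 XOR 9 = 3 < 10 — winning move (to 3).
  4: 4 XOR 9 = 13 ≥ 4 — no move.
  14: 14 XOR 9 = 7 < 14 — winning move (to 7).
  2: 2 XOR 9 = 11 ≥ 2 — no move.
That gives 3 winning moves.

3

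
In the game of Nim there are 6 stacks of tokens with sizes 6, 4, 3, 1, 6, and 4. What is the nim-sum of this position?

2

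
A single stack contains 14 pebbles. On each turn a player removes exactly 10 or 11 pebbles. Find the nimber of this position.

Compute g(0), g(1), … for moves {10, 11}:
k:     0  1  2  3  4  5  6  7  8  9 10 11 12 13 14
g(k):  0  0  0  0  0  0  0  0  0  0  1  1  1  1  1
So g(14) = 1.

1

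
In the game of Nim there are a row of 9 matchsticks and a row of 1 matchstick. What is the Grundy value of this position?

8

Nim-sum: 9 ^ 1 = 8.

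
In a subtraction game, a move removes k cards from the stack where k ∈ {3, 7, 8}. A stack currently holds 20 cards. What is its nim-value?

1

Grundy values for subtraction set {3, 7, 8}:
k:     0  1  2  3  4  5  6  7  8  9 10 11 12 13 14 15 16 17 18 19 20
g(k):  0  0  0  1  1  1  0  2  2  1  3  0  0  2  1  1  0  0  2  1  1
So g(20) = 1.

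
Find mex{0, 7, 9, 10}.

1

0 is in the set but 1 is not, so the mex is 1.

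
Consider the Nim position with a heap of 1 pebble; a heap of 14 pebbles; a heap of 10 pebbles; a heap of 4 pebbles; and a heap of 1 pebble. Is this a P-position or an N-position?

P-position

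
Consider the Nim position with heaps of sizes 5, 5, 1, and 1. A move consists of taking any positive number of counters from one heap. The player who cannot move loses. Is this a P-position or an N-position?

P-position

Compute the nim-sum pairwise:
5 ^ 5 = 0
0 ^ 1 = 1
1 ^ 1 = 0
The nim-sum is 0, so this is a P-position: the player to move is in a losing position under optimal play.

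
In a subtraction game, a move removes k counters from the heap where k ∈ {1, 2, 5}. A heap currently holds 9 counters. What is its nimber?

0

Grundy values for subtraction set {1, 2, 5}:
g(0) = mex{} = 0
g(1) = mex{0} = 1
g(2) = mex{0,1} = 2
g(3) = mex{1,2} = 0
g(4) = mex{0,2} = 1
g(5) = mex{0,1} = 2
g(6) = mex{1,2} = 0
g(7) = mex{0,2} = 1
g(8) = mex{0,1} = 2
g(9) = mex{1,2} = 0
So g(9) = 0.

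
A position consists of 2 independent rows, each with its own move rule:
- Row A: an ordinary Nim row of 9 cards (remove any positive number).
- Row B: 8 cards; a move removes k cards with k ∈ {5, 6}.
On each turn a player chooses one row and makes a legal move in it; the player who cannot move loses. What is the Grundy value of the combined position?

8

Row A is a plain Nim row of size 9, so its Grundy value is 9.
Grundy values for row B (subtraction set {5, 6}):
g(0) = mex{} = 0
g(1) = mex{} = 0
g(2) = mex{} = 0
g(3) = mex{} = 0
g(4) = mex{} = 0
g(5) = mex{0} = 1
g(6) = mex{0} = 1
g(7) = mex{0} = 1
g(8) = mex{0} = 1
So g(8) = 1.
By the Sprague-Grundy theorem, the Grundy value of a sum of independent games is the XOR of the component values.
Combined value = 9 XOR 1 = 8.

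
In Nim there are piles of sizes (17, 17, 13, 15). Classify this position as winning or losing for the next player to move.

Winning position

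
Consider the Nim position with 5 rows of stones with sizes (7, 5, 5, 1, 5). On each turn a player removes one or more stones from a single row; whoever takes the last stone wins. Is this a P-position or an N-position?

N-position

Write each in binary and XOR column by column:
  111  (7)
  101  (5)
  101  (5)
  001  (1)
  101  (5)
  ---
  011  (3)
The nim-sum is 3 ≠ 0, so this is an N-position: the player to move can win.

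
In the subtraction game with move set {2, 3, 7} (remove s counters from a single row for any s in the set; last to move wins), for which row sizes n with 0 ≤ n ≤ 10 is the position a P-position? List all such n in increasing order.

0, 1, 5, 6, 10

Grundy values for subtraction set {2, 3, 7}:
g(0) = mex{} = 0
g(1) = mex{} = 0
g(2) = mex{0} = 1
g(3) = mex{0} = 1
g(4) = mex{0,1} = 2
g(5) = mex{1} = 0
g(6) = mex{1,2} = 0
g(7) = mex{0,2} = 1
g(8) = mex{0} = 1
g(9) = mex{0,1} = 2
g(10) = mex{1} = 0
The P-positions (g = 0) in 0..10 are 0, 1, 5, 6, 10.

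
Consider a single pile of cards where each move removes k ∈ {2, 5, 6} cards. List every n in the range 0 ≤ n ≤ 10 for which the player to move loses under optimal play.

Compute g(0), g(1), … for moves {2, 5, 6}:
g(0) = mex{} = 0
g(1) = mex{} = 0
g(2) = mex{0} = 1
g(3) = mex{0} = 1
g(4) = mex{1} = 0
g(5) = mex{0,1} = 2
g(6) = mex{0} = 1
g(7) = mex{0,1,2} = 3
g(8) = mex{1} = 0
g(9) = mex{0,1,3} = 2
g(10) = mex{0,2} = 1
The P-positions (g = 0) in 0..10 are 0, 1, 4, 8.

0, 1, 4, 8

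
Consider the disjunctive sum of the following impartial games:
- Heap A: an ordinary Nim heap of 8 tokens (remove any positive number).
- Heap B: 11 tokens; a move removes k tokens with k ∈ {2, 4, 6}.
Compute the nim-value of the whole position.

Heap A is a plain Nim heap of size 8, so its Grundy value is 8.
Build the Grundy sequence for heap B with g(k) = mex{g(k−s) : s ∈ {2, 4, 6}, s ≤ k}:
k:     0  1  2  3  4  5  6  7  8  9 10 11
g(k):  0  0  1  1  2  2  3  3  0  0  1  1
So g(11) = 1.
By the Sprague-Grundy theorem, the Grundy value of a sum of independent games is the XOR of the component values.
Combined value = 8 ⊕ 1 = 9.

9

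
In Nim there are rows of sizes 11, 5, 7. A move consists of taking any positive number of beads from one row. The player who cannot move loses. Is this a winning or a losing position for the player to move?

Winning position

Bitwise XOR of the heap sizes:
  1011  (11)
  0101  (5)
  0111  (7)
  ----
  1001  (9)
The nim-sum is 9 ≠ 0, so this is an N-position: the player to move can win.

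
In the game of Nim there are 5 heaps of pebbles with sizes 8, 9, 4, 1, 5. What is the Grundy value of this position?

Nim-sum: 8 ⊕ 9 ⊕ 4 ⊕ 1 ⊕ 5 = 1.

1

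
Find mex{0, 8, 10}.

1

0 is in the set but 1 is not, so the mex is 1.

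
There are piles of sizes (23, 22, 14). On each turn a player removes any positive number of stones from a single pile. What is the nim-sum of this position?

15

Compute the nim-sum pairwise:
23 ^ 22 = 1
1 ^ 14 = 15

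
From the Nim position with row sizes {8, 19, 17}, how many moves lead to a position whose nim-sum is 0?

Compute the nim-sum pairwise:
8 XOR 19 = 27
27 XOR 17 = 10
The overall nim-sum is X = 10. A row of size p has a winning move iff p XOR X < p (reduce it to p XOR X).
  8: 8 XOR 10 = 2 < 8 — winning move (to 2).
  19: 19 XOR 10 = 25 ≥ 19 — no move.
  17: 17 XOR 10 = 27 ≥ 17 — no move.
That gives 1 winning move.

1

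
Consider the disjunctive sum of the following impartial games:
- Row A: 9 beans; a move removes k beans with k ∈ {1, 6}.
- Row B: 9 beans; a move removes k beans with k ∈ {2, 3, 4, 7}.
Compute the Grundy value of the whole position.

4

Build the Grundy sequence for row A with g(k) = mex{g(k−s) : s ∈ {1, 6}, s ≤ k}:
g(0) = mex{} = 0
g(1) = mex{0} = 1
g(2) = mex{1} = 0
g(3) = mex{0} = 1
g(4) = mex{1} = 0
g(5) = mex{0} = 1
g(6) = mex{0,1} = 2
g(7) = mex{1,2} = 0
g(8) = mex{0} = 1
g(9) = mex{1} = 0
So g(9) = 0.
Grundy values for row B (subtraction set {2, 3, 4, 7}):
g(0) = mex{} = 0
g(1) = mex{} = 0
g(2) = mex{0} = 1
g(3) = mex{0} = 1
g(4) = mex{0,1} = 2
g(5) = mex{0,1} = 2
g(6) = mex{1,2} = 0
g(7) = mex{0,1,2} = 3
g(8) = mex{0,2} = 1
g(9) = mex{0,1,2,3} = 4
So g(9) = 4.
By the Sprague-Grundy theorem, the Grundy value of a sum of independent games is the XOR of the component values.
Combined value = 0 XOR 4 = 4.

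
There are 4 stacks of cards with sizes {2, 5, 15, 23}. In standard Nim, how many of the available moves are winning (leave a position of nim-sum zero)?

1

Write each in binary and XOR column by column:
  00010  (2)
  00101  (5)
  01111  (15)
  10111  (23)
  -----
  11111  (31)
The overall nim-sum is X = 31. A stack of size p has a winning move iff p XOR X < p (reduce it to p XOR X).
  2: 2 XOR 31 = 29 ≥ 2 — no move.
  5: 5 XOR 31 = 26 ≥ 5 — no move.
  15: 15 XOR 31 = 16 ≥ 15 — no move.
  23: 23 XOR 31 = 8 < 23 — winning move (to 8).
That gives 1 winning move.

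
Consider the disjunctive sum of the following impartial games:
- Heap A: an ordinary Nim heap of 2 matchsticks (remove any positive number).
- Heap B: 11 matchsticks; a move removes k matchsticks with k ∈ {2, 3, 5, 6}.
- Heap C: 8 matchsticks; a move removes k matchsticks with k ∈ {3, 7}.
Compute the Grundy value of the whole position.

1

Heap A is a plain Nim heap of size 2, so its Grundy value is 2.
Grundy values for heap B (subtraction set {2, 3, 5, 6}):
g(0) = mex{} = 0
g(1) = mex{} = 0
g(2) = mex{0} = 1
g(3) = mex{0} = 1
g(4) = mex{0,1} = 2
g(5) = mex{0,1} = 2
g(6) = mex{0,1,2} = 3
g(7) = mex{0,1,2} = 3
g(8) = mex{1,2,3} = 0
g(9) = mex{1,2,3} = 0
g(10) = mex{0,2,3} = 1
g(11) = mex{0,2,3} = 1
So g(11) = 1.
Grundy values for heap C (subtraction set {3, 7}):
g(0) = mex{} = 0
g(1) = mex{} = 0
g(2) = mex{} = 0
g(3) = mex{0} = 1
g(4) = mex{0} = 1
g(5) = mex{0} = 1
g(6) = mex{1} = 0
g(7) = mex{0,1} = 2
g(8) = mex{0,1} = 2
So g(8) = 2.
By the Sprague-Grundy theorem, the Grundy value of a sum of independent games is the XOR of the component values.
Combined value = 2 XOR 1 XOR 2 = 1.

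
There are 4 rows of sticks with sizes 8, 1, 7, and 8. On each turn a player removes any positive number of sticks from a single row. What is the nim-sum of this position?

6

Compute the nim-sum pairwise:
8 XOR 1 = 9
9 XOR 7 = 14
14 XOR 8 = 6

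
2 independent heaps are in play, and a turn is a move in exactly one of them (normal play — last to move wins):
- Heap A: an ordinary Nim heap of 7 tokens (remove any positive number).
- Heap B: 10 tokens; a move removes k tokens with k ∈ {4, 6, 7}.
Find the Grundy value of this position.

5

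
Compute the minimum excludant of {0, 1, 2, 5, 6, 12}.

The values 0, 1, 2 are all present; 3 is the first non-negative integer missing from the set.

3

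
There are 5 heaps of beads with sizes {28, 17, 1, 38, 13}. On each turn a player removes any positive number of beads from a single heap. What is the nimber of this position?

Nim-sum: 28 ^ 17 ^ 1 ^ 38 ^ 13 = 39.

39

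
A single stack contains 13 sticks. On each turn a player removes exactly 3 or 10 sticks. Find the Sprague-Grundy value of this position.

0

Compute g(0), g(1), … for moves {3, 10}:
g(0) = mex{} = 0
g(1) = mex{} = 0
g(2) = mex{} = 0
g(3) = mex{0} = 1
g(4) = mex{0} = 1
g(5) = mex{0} = 1
g(6) = mex{1} = 0
g(7) = mex{1} = 0
g(8) = mex{1} = 0
g(9) = mex{0} = 1
g(10) = mex{0} = 1
g(11) = mex{0} = 1
g(12) = mex{0,1} = 2
g(13) = mex{1} = 0
So g(13) = 0.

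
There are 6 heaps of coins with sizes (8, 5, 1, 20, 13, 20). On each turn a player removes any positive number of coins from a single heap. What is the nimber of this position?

1

In binary:
  01000  (8)
  00101  (5)
  00001  (1)
  10100  (20)
  01101  (13)
  10100  (20)
  -----
  00001  (1)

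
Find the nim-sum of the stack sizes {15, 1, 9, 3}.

Nim-sum: 15 ⊕ 1 ⊕ 9 ⊕ 3 = 4.

4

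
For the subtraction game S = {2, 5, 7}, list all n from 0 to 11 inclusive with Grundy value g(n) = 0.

0, 1, 4, 10

Grundy values for subtraction set {2, 5, 7}:
g(0) = mex{} = 0
g(1) = mex{} = 0
g(2) = mex{0} = 1
g(3) = mex{0} = 1
g(4) = mex{1} = 0
g(5) = mex{0,1} = 2
g(6) = mex{0} = 1
g(7) = mex{0,1,2} = 3
g(8) = mex{0,1} = 2
g(9) = mex{0,1,3} = 2
g(10) = mex{1,2} = 0
g(11) = mex{0,1,2} = 3
The P-positions (g = 0) in 0..11 are 0, 1, 4, 10.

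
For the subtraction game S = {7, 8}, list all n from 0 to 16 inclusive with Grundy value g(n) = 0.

Compute g(0), g(1), … for moves {7, 8}:
k:     0  1  2  3  4  5  6  7  8  9 10 11 12 13 14 15 16
g(k):  0  0  0  0  0  0  0  1  1  1  1  1  1  1  2  0  0
The P-positions (g = 0) in 0..16 are 0, 1, 2, 3, 4, 5, 6, 15, 16.

0, 1, 2, 3, 4, 5, 6, 15, 16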